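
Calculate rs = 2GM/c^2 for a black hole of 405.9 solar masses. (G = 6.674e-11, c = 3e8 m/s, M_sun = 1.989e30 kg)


M = 405.9 * 1.989e30 kg = 8.073351e+32 kg. rs = 2GM/c^2 = 2 * 6.674e-11 * 8.073351e+32 / (3e8)^2 = 1.197e+06

1.197e+06 m


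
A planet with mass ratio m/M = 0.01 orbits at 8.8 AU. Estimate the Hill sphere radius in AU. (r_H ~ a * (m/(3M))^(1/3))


r_H = a * (m/3M)^(1/3) = 8.8 * (0.01/3)^(1/3) = 1.3145

1.3145 AU


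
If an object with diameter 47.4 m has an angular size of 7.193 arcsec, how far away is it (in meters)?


D = size / theta_rad, theta_rad = 7.193 * pi/(180*3600) = 3.487e-05, D = 1.359e+06

1.359e+06 m


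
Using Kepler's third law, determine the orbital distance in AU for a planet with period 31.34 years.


a = P^(2/3) = 31.34^(2/3) = 9.9403

9.9403 AU


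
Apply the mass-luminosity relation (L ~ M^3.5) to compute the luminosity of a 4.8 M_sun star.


L/L_sun = (M/M_sun)^3.5 = 4.8^3.5 = 242.2949

242.2949 L_sun


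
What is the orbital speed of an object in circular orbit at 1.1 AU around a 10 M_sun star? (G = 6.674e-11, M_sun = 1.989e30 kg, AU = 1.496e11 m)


v = sqrt(GM/r) = sqrt(6.674e-11 * 1.989e+31 / 1.646e+11) = 89814.8923

89814.8923 m/s


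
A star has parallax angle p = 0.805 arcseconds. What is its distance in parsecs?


d = 1/p = 1/0.805 = 1.2422

1.2422 pc


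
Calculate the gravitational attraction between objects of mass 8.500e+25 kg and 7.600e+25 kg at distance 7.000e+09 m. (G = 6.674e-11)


F = G*m1*m2/r^2 = 6.674e-11 * 8.500e+25 * 7.600e+25 / (7.000e+09)^2 = 6.674e-11 * 6.460e+51 / 4.900e+19 = 8.799e+21

8.799e+21 N


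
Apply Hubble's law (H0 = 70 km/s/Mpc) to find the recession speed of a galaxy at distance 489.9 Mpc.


v = H0 * d = 70 * 489.9 = 34293.0

34293.0 km/s


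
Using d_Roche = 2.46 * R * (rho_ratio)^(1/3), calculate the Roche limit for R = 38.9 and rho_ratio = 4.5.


d_Roche = 2.46 * 38.9 * 4.5^(1/3) = 157.9873

157.9873


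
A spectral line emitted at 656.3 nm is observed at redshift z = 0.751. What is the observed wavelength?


lam_obs = lam_emit * (1 + z) = 656.3 * (1 + 0.751) = 1149.1813

1149.1813 nm


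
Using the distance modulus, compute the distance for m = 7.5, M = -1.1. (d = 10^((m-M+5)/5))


d = 10^((m - M + 5)/5) = 10^((7.5 - -1.1 + 5)/5) = 524.8075

524.8075 pc


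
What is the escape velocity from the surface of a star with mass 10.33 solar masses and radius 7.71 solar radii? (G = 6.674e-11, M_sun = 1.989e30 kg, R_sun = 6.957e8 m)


M = 10.33 * 1.989e30 kg = 2.054637e+31 kg; R = 7.71 * 6.957e8 m = 5.363847e+09 m. v_esc = sqrt(2GM/R) = sqrt(2 * 6.674e-11 * 2.054637e+31 / 5.363847e+09) = 715051.7282

715051.7282 m/s


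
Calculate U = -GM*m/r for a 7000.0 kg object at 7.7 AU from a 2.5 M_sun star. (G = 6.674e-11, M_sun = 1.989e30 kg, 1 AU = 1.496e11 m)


M = 2.5 * 1.989e30 kg = 4.9725e+30 kg; r = 7.7 AU * 1.496e11 m/AU = 1.15192e+12 m. U = -GM*m/r = -(6.674e-11 * 4.9725e+30 * 7000.0) / 1.15192e+12 = -2.017e+12

-2.017e+12 J


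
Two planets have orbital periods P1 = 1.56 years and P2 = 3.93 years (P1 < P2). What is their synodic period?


1/P_syn = |1/P1 - 1/P2| = |1/1.56 - 1/3.93| => P_syn = 2.5868

2.5868 years


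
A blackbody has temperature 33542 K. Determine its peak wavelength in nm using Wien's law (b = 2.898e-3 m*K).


lam_max = b / T = 2.898e-3 / 33542 = 8.640e-08 m = 86.3991 nm

86.3991 nm


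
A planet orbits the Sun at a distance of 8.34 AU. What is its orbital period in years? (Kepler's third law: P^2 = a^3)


P = a^(3/2) = 8.34^1.5 = 24.0851

24.0851 years


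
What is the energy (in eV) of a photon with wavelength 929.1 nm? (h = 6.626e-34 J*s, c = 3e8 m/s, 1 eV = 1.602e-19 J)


E = hc/lambda = 6.626e-34 * 3e8 / 9.291e-07 = 2.139e-19 J = 1.3355 eV

1.3355 eV


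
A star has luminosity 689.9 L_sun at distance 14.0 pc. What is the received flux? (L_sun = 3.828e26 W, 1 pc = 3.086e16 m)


F = L / (4*pi*d^2) = 2.641e+29 / (4*pi*(4.320e+17)^2) = 1.126e-07

1.126e-07 W/m^2


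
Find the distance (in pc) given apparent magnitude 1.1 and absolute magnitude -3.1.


d = 10^((m - M + 5)/5) = 10^((1.1 - -3.1 + 5)/5) = 69.1831

69.1831 pc


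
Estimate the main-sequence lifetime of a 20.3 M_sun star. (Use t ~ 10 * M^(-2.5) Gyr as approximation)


t = 10 * M^(-2.5) = 10 * 20.3^(-2.5) = 0.0054

0.0054 Gyr


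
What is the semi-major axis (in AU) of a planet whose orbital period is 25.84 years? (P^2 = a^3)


a = P^(2/3) = 25.84^(2/3) = 8.7403

8.7403 AU


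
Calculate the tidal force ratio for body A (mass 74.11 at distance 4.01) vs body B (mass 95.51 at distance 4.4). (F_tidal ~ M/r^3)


Ratio = (M1/r1^3) / (M2/r2^3) = (74.11/4.01^3) / (95.51/4.4^3) = 1.0251

1.0251


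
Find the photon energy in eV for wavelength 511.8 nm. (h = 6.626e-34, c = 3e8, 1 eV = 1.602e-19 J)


E = hc/lambda = 6.626e-34 * 3e8 / 5.118e-07 = 3.884e-19 J = 2.4244 eV

2.4244 eV


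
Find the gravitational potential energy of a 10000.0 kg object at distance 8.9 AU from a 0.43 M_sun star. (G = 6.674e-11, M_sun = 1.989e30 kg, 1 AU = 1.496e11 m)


M = 0.43 * 1.989e30 kg = 8.5527e+29 kg; r = 8.9 AU * 1.496e11 m/AU = 1.33144e+12 m. U = -GM*m/r = -(6.674e-11 * 8.5527e+29 * 10000.0) / 1.33144e+12 = -4.287e+11

-4.287e+11 J


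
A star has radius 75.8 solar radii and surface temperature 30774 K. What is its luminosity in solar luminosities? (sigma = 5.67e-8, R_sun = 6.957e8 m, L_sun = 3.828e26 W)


R = 75.8 * 6.957e8 m = 5.273406e+10 m. L = 4*pi*R^2*sigma*T^4 = 4*pi*(5.273406e+10)^2 * 5.67e-8 * 30774^4 = 1.77709702e+33 W. L/L_sun = 1.77709702e+33 / 3.828e26 = 4.642e+06

4.642e+06 L_sun


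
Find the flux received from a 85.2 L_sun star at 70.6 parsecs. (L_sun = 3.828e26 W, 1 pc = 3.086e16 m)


F = L / (4*pi*d^2) = 3.261e+28 / (4*pi*(2.179e+18)^2) = 5.468e-10

5.468e-10 W/m^2


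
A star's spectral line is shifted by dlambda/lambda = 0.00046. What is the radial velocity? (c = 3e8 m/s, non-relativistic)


v = (dlambda/lambda) * c = 0.00046 * 3e8 = 138000.0

138000.0 m/s


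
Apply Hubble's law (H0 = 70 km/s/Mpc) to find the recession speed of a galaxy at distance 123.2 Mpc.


v = H0 * d = 70 * 123.2 = 8624.0

8624.0 km/s


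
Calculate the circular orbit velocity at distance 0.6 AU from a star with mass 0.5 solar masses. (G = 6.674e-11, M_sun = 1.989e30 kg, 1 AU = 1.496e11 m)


v = sqrt(GM/r) = sqrt(6.674e-11 * 9.945e+29 / 8.976e+10) = 27192.809

27192.809 m/s


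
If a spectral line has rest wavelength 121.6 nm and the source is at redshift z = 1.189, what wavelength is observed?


lam_obs = lam_emit * (1 + z) = 121.6 * (1 + 1.189) = 266.1824

266.1824 nm


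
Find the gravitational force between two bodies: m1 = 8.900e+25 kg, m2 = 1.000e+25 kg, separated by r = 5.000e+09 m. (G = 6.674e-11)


F = G*m1*m2/r^2 = 6.674e-11 * 8.900e+25 * 1.000e+25 / (5.000e+09)^2 = 6.674e-11 * 8.900e+50 / 2.500e+19 = 2.376e+21

2.376e+21 N


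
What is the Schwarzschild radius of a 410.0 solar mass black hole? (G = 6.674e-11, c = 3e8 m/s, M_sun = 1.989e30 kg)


M = 410.0 * 1.989e30 kg = 8.1549e+32 kg. rs = 2GM/c^2 = 2 * 6.674e-11 * 8.1549e+32 / (3e8)^2 = 1.209e+06

1.209e+06 m


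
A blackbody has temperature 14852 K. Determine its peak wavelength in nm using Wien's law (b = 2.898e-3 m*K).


lam_max = b / T = 2.898e-3 / 14852 = 1.951e-07 m = 195.1252 nm

195.1252 nm


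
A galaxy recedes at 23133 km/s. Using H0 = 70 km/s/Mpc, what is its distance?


d = v / H0 = 23133 / 70 = 330.4714

330.4714 Mpc


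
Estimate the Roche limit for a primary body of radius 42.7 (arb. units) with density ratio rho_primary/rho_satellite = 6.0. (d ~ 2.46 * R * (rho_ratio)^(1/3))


d_Roche = 2.46 * 42.7 * 6.0^(1/3) = 190.874

190.874


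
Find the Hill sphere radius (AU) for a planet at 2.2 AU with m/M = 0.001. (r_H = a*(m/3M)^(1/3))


r_H = a * (m/3M)^(1/3) = 2.2 * (0.001/3)^(1/3) = 0.1525

0.1525 AU


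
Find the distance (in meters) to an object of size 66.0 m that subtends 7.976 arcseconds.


D = size / theta_rad, theta_rad = 7.976 * pi/(180*3600) = 3.867e-05, D = 1.707e+06

1.707e+06 m


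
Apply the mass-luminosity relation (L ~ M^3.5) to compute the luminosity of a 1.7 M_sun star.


L/L_sun = (M/M_sun)^3.5 = 1.7^3.5 = 6.4058

6.4058 L_sun


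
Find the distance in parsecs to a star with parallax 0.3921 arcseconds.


d = 1/p = 1/0.3921 = 2.5504

2.5504 pc


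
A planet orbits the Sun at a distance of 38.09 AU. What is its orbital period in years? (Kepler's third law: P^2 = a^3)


P = a^(3/2) = 38.09^1.5 = 235.0804

235.0804 years


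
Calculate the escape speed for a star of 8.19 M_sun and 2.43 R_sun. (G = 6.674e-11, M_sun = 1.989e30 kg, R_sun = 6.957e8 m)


M = 8.19 * 1.989e30 kg = 1.628991e+31 kg; R = 2.43 * 6.957e8 m = 1.690551e+09 m. v_esc = sqrt(2GM/R) = sqrt(2 * 6.674e-11 * 1.628991e+31 / 1.690551e+09) = 1.134e+06

1.134e+06 m/s


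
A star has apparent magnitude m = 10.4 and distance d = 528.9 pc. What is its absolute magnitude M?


M = m - 5*log10(d) + 5 = 10.4 - 5*log10(528.9) + 5 = 1.7831

1.7831


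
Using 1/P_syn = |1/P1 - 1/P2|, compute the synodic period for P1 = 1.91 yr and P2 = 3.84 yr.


1/P_syn = |1/P1 - 1/P2| = |1/1.91 - 1/3.84| => P_syn = 3.8002

3.8002 years


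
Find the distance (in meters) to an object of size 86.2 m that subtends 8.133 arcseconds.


D = size / theta_rad, theta_rad = 8.133 * pi/(180*3600) = 3.943e-05, D = 2.186e+06

2.186e+06 m


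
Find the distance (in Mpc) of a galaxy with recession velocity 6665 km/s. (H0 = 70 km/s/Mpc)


d = v / H0 = 6665 / 70 = 95.2143

95.2143 Mpc


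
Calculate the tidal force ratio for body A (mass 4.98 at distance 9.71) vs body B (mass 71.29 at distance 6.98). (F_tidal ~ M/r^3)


Ratio = (M1/r1^3) / (M2/r2^3) = (4.98/9.71^3) / (71.29/6.98^3) = 0.0259

0.0259


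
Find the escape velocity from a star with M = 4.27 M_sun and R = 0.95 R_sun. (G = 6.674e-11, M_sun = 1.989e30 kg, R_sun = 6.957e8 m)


M = 4.27 * 1.989e30 kg = 8.49303e+30 kg; R = 0.95 * 6.957e8 m = 6.60915e+08 m. v_esc = sqrt(2GM/R) = sqrt(2 * 6.674e-11 * 8.49303e+30 / 6.60915e+08) = 1.310e+06

1.310e+06 m/s


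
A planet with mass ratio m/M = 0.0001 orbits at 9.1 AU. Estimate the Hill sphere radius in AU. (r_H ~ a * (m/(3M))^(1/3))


r_H = a * (m/3M)^(1/3) = 9.1 * (0.0001/3)^(1/3) = 0.2929

0.2929 AU


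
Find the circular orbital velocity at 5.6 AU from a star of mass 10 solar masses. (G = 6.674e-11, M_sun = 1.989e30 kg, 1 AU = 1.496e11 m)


v = sqrt(GM/r) = sqrt(6.674e-11 * 1.989e+31 / 8.378e+11) = 39806.1965

39806.1965 m/s


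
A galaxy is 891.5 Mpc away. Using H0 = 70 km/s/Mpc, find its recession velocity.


v = H0 * d = 70 * 891.5 = 62405.0

62405.0 km/s


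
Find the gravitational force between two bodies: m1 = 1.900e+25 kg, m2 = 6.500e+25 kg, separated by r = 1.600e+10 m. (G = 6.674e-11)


F = G*m1*m2/r^2 = 6.674e-11 * 1.900e+25 * 6.500e+25 / (1.600e+10)^2 = 6.674e-11 * 1.235e+51 / 2.560e+20 = 3.220e+20

3.220e+20 N


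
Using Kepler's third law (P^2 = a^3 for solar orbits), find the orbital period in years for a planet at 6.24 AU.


P = a^(3/2) = 6.24^1.5 = 15.5875

15.5875 years


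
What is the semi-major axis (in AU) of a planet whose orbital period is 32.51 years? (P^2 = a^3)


a = P^(2/3) = 32.51^(2/3) = 10.1862

10.1862 AU


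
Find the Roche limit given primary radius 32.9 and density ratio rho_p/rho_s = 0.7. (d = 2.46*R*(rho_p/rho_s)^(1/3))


d_Roche = 2.46 * 32.9 * 0.7^(1/3) = 71.8616

71.8616


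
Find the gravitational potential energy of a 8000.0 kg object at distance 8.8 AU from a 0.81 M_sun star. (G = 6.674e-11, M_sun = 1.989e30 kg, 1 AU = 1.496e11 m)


M = 0.81 * 1.989e30 kg = 1.61109e+30 kg; r = 8.8 AU * 1.496e11 m/AU = 1.31648e+12 m. U = -GM*m/r = -(6.674e-11 * 1.61109e+30 * 8000.0) / 1.31648e+12 = -6.534e+11

-6.534e+11 J


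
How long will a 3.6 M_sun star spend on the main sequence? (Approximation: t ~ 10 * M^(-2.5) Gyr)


t = 10 * M^(-2.5) = 10 * 3.6^(-2.5) = 0.4067

0.4067 Gyr


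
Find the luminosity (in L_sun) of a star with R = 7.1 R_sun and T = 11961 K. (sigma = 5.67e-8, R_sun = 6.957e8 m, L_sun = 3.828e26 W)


R = 7.1 * 6.957e8 m = 4.93947e+09 m. L = 4*pi*R^2*sigma*T^4 = 4*pi*(4.93947e+09)^2 * 5.67e-8 * 11961^4 = 3.55814456e+29 W. L/L_sun = 3.55814456e+29 / 3.828e26 = 929.5048

929.5048 L_sun


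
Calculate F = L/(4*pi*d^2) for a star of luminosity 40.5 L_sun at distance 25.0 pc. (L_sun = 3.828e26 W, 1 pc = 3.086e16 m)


F = L / (4*pi*d^2) = 1.550e+28 / (4*pi*(7.715e+17)^2) = 2.073e-09

2.073e-09 W/m^2


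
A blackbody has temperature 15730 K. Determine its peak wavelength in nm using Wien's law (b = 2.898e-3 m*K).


lam_max = b / T = 2.898e-3 / 15730 = 1.842e-07 m = 184.2339 nm

184.2339 nm


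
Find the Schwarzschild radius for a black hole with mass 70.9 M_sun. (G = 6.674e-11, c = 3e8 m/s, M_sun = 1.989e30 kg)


M = 70.9 * 1.989e30 kg = 1.410201e+32 kg. rs = 2GM/c^2 = 2 * 6.674e-11 * 1.410201e+32 / (3e8)^2 = 209148.4772

209148.4772 m


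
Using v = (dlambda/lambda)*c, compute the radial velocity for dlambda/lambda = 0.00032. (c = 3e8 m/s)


v = (dlambda/lambda) * c = 0.00032 * 3e8 = 96000.0

96000.0 m/s


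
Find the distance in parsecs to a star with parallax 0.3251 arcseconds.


d = 1/p = 1/0.3251 = 3.076

3.076 pc


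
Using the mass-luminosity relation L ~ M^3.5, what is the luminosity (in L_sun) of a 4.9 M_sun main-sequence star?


L/L_sun = (M/M_sun)^3.5 = 4.9^3.5 = 260.4272

260.4272 L_sun


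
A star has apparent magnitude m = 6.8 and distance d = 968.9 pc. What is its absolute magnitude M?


M = m - 5*log10(d) + 5 = 6.8 - 5*log10(968.9) + 5 = -3.1314

-3.1314


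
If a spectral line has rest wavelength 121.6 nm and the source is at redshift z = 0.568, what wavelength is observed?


lam_obs = lam_emit * (1 + z) = 121.6 * (1 + 0.568) = 190.6688

190.6688 nm


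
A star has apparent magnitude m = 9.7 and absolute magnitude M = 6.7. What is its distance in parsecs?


d = 10^((m - M + 5)/5) = 10^((9.7 - 6.7 + 5)/5) = 39.8107

39.8107 pc


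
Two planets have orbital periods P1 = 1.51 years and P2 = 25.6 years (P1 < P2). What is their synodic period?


1/P_syn = |1/P1 - 1/P2| = |1/1.51 - 1/25.6| => P_syn = 1.6046

1.6046 years


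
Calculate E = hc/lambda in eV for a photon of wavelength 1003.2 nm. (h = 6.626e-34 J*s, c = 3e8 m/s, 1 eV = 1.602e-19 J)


E = hc/lambda = 6.626e-34 * 3e8 / 1.003e-06 = 1.981e-19 J = 1.2369 eV

1.2369 eV


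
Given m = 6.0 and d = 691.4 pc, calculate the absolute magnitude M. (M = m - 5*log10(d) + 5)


M = m - 5*log10(d) + 5 = 6.0 - 5*log10(691.4) + 5 = -3.1986

-3.1986


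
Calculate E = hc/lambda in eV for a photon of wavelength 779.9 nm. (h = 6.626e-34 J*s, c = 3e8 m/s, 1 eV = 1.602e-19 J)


E = hc/lambda = 6.626e-34 * 3e8 / 7.799e-07 = 2.549e-19 J = 1.591 eV

1.591 eV


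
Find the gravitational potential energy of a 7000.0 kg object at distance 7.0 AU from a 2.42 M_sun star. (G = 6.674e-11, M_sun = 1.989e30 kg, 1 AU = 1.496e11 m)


M = 2.42 * 1.989e30 kg = 4.81338e+30 kg; r = 7.0 AU * 1.496e11 m/AU = 1.0472e+12 m. U = -GM*m/r = -(6.674e-11 * 4.81338e+30 * 7000.0) / 1.0472e+12 = -2.147e+12

-2.147e+12 J


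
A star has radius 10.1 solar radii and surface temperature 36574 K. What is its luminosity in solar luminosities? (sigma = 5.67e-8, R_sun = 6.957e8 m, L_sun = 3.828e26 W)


R = 10.1 * 6.957e8 m = 7.02657e+09 m. L = 4*pi*R^2*sigma*T^4 = 4*pi*(7.02657e+09)^2 * 5.67e-8 * 36574^4 = 6.294620031e+31 W. L/L_sun = 6.294620031e+31 / 3.828e26 = 164436.2599

164436.2599 L_sun


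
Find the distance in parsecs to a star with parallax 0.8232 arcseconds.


d = 1/p = 1/0.8232 = 1.2148

1.2148 pc


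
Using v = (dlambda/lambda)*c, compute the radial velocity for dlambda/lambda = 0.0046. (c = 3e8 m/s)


v = (dlambda/lambda) * c = 0.0046 * 3e8 = 1.380e+06

1.380e+06 m/s


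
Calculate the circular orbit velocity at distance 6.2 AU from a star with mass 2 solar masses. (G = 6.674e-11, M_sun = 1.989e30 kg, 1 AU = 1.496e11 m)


v = sqrt(GM/r) = sqrt(6.674e-11 * 3.978e+30 / 9.275e+11) = 16918.5777

16918.5777 m/s


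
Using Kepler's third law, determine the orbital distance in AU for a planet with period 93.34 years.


a = P^(2/3) = 93.34^(2/3) = 20.5768

20.5768 AU


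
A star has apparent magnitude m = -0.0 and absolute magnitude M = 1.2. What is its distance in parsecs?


d = 10^((m - M + 5)/5) = 10^((-0.0 - 1.2 + 5)/5) = 5.7544

5.7544 pc


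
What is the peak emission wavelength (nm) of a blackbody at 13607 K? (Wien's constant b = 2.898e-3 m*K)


lam_max = b / T = 2.898e-3 / 13607 = 2.130e-07 m = 212.9786 nm

212.9786 nm


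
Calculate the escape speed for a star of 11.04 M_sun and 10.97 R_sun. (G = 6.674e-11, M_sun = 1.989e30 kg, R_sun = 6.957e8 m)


M = 11.04 * 1.989e30 kg = 2.195856e+31 kg; R = 10.97 * 6.957e8 m = 7.631829e+09 m. v_esc = sqrt(2GM/R) = sqrt(2 * 6.674e-11 * 2.195856e+31 / 7.631829e+09) = 619720.2848

619720.2848 m/s


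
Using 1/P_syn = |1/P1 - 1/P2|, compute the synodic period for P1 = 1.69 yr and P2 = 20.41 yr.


1/P_syn = |1/P1 - 1/P2| = |1/1.69 - 1/20.41| => P_syn = 1.8426

1.8426 years


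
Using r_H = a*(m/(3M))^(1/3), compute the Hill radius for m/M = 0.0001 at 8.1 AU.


r_H = a * (m/3M)^(1/3) = 8.1 * (0.0001/3)^(1/3) = 0.2607

0.2607 AU


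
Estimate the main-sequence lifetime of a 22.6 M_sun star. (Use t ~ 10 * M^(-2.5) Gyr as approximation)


t = 10 * M^(-2.5) = 10 * 22.6^(-2.5) = 0.0041

0.0041 Gyr


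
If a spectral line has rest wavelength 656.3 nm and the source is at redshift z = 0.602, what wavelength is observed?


lam_obs = lam_emit * (1 + z) = 656.3 * (1 + 0.602) = 1051.3926

1051.3926 nm


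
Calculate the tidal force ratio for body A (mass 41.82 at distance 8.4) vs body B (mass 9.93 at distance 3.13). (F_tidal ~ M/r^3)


Ratio = (M1/r1^3) / (M2/r2^3) = (41.82/8.4^3) / (9.93/3.13^3) = 0.2179

0.2179


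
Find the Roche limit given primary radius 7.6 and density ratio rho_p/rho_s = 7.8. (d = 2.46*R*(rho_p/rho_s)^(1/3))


d_Roche = 2.46 * 7.6 * 7.8^(1/3) = 37.0778

37.0778


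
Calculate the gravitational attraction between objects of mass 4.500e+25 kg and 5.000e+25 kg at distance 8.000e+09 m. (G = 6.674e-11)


F = G*m1*m2/r^2 = 6.674e-11 * 4.500e+25 * 5.000e+25 / (8.000e+09)^2 = 6.674e-11 * 2.250e+51 / 6.400e+19 = 2.346e+21

2.346e+21 N


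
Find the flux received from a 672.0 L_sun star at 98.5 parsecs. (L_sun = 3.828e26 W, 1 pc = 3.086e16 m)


F = L / (4*pi*d^2) = 2.572e+29 / (4*pi*(3.040e+18)^2) = 2.215e-09

2.215e-09 W/m^2


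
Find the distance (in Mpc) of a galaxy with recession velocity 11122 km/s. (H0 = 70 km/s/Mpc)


d = v / H0 = 11122 / 70 = 158.8857

158.8857 Mpc


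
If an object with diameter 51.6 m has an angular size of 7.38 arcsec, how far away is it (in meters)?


D = size / theta_rad, theta_rad = 7.38 * pi/(180*3600) = 3.578e-05, D = 1.442e+06

1.442e+06 m


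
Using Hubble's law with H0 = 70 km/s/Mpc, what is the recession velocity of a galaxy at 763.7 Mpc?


v = H0 * d = 70 * 763.7 = 53459.0

53459.0 km/s


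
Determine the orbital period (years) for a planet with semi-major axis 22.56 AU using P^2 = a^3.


P = a^(3/2) = 22.56^1.5 = 107.1541

107.1541 years


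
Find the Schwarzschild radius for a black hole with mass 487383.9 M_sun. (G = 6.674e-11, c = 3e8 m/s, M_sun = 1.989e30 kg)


M = 487383.9 * 1.989e30 kg = 9.694065771e+35 kg. rs = 2GM/c^2 = 2 * 6.674e-11 * 9.694065771e+35 / (3e8)^2 = 1.438e+09

1.438e+09 m


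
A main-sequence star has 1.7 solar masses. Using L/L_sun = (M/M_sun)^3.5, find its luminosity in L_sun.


L/L_sun = (M/M_sun)^3.5 = 1.7^3.5 = 6.4058

6.4058 L_sun


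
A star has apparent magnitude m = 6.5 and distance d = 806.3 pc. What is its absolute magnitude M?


M = m - 5*log10(d) + 5 = 6.5 - 5*log10(806.3) + 5 = -3.0325

-3.0325


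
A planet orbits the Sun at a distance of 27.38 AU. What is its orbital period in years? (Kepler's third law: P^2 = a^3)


P = a^(3/2) = 27.38^1.5 = 143.2683

143.2683 years


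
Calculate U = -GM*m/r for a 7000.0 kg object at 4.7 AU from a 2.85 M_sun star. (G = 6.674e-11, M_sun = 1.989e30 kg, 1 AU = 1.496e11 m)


M = 2.85 * 1.989e30 kg = 5.66865e+30 kg; r = 4.7 AU * 1.496e11 m/AU = 7.0312e+11 m. U = -GM*m/r = -(6.674e-11 * 5.66865e+30 * 7000.0) / 7.0312e+11 = -3.766e+12

-3.766e+12 J


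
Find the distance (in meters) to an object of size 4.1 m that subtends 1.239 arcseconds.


D = size / theta_rad, theta_rad = 1.239 * pi/(180*3600) = 6.007e-06, D = 682555.0489

682555.0489 m


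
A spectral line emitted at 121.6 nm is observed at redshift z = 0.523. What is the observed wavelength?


lam_obs = lam_emit * (1 + z) = 121.6 * (1 + 0.523) = 185.1968

185.1968 nm


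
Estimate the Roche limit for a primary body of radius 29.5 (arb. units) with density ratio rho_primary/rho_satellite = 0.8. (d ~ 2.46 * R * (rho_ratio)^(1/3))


d_Roche = 2.46 * 29.5 * 0.8^(1/3) = 67.368

67.368


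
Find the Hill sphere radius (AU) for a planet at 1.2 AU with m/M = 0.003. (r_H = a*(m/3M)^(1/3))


r_H = a * (m/3M)^(1/3) = 1.2 * (0.003/3)^(1/3) = 0.12

0.12 AU


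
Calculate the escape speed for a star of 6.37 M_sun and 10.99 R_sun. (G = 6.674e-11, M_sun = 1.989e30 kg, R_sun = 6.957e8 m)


M = 6.37 * 1.989e30 kg = 1.266993e+31 kg; R = 10.99 * 6.957e8 m = 7.645743e+09 m. v_esc = sqrt(2GM/R) = sqrt(2 * 6.674e-11 * 1.266993e+31 / 7.645743e+09) = 470311.2408

470311.2408 m/s


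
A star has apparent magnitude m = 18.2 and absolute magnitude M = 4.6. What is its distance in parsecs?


d = 10^((m - M + 5)/5) = 10^((18.2 - 4.6 + 5)/5) = 5248.0746

5248.0746 pc


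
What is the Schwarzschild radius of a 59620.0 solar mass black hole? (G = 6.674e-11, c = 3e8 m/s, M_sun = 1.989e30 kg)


M = 59620.0 * 1.989e30 kg = 1.1858418e+35 kg. rs = 2GM/c^2 = 2 * 6.674e-11 * 1.1858418e+35 / (3e8)^2 = 1.759e+08

1.759e+08 m


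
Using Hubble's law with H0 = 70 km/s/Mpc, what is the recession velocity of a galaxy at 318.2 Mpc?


v = H0 * d = 70 * 318.2 = 22274.0

22274.0 km/s


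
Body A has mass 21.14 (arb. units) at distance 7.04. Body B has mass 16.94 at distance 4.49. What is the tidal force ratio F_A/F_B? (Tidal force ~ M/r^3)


Ratio = (M1/r1^3) / (M2/r2^3) = (21.14/7.04^3) / (16.94/4.49^3) = 0.3238

0.3238


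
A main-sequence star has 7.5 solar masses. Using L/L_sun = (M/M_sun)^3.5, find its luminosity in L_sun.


L/L_sun = (M/M_sun)^3.5 = 7.5^3.5 = 1155.3523

1155.3523 L_sun


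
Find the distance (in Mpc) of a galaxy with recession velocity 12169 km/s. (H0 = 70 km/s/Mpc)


d = v / H0 = 12169 / 70 = 173.8429

173.8429 Mpc


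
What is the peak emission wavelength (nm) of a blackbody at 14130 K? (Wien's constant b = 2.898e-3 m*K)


lam_max = b / T = 2.898e-3 / 14130 = 2.051e-07 m = 205.0955 nm

205.0955 nm


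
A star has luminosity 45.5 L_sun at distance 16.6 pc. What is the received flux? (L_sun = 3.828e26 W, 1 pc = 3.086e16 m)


F = L / (4*pi*d^2) = 1.742e+28 / (4*pi*(5.123e+17)^2) = 5.282e-09

5.282e-09 W/m^2


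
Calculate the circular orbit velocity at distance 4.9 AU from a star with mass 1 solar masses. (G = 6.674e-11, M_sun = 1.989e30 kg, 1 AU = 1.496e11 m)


v = sqrt(GM/r) = sqrt(6.674e-11 * 1.989e+30 / 7.330e+11) = 13456.9505

13456.9505 m/s


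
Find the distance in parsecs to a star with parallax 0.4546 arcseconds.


d = 1/p = 1/0.4546 = 2.1997

2.1997 pc


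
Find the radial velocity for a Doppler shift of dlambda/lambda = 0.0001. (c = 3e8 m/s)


v = (dlambda/lambda) * c = 0.0001 * 3e8 = 30000.0

30000.0 m/s


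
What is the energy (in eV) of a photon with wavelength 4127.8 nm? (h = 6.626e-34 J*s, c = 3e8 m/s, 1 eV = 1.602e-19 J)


E = hc/lambda = 6.626e-34 * 3e8 / 4.128e-06 = 4.816e-20 J = 0.3006 eV

0.3006 eV


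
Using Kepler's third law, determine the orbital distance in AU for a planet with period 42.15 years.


a = P^(2/3) = 42.15^(2/3) = 12.1115

12.1115 AU


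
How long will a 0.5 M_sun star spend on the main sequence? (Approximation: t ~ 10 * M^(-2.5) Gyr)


t = 10 * M^(-2.5) = 10 * 0.5^(-2.5) = 56.5685

56.5685 Gyr


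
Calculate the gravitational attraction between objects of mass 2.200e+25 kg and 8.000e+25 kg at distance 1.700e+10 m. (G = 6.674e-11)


F = G*m1*m2/r^2 = 6.674e-11 * 2.200e+25 * 8.000e+25 / (1.700e+10)^2 = 6.674e-11 * 1.760e+51 / 2.890e+20 = 4.064e+20

4.064e+20 N


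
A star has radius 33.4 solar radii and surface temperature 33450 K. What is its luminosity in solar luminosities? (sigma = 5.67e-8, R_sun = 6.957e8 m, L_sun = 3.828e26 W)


R = 33.4 * 6.957e8 m = 2.323638e+10 m. L = 4*pi*R^2*sigma*T^4 = 4*pi*(2.323638e+10)^2 * 5.67e-8 * 33450^4 = 4.816309105e+32 W. L/L_sun = 4.816309105e+32 / 3.828e26 = 1.258e+06

1.258e+06 L_sun


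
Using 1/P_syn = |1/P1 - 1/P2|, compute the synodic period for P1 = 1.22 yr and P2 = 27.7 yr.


1/P_syn = |1/P1 - 1/P2| = |1/1.22 - 1/27.7| => P_syn = 1.2762

1.2762 years


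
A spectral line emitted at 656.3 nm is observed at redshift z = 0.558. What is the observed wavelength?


lam_obs = lam_emit * (1 + z) = 656.3 * (1 + 0.558) = 1022.5154

1022.5154 nm


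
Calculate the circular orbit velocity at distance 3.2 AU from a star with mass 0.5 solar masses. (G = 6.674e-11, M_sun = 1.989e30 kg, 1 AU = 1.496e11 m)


v = sqrt(GM/r) = sqrt(6.674e-11 * 9.945e+29 / 4.787e+11) = 11774.8317

11774.8317 m/s


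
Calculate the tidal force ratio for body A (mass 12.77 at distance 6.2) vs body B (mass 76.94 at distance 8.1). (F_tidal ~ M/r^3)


Ratio = (M1/r1^3) / (M2/r2^3) = (12.77/6.2^3) / (76.94/8.1^3) = 0.3701

0.3701


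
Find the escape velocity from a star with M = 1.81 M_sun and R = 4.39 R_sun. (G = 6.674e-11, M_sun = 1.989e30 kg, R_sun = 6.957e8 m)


M = 1.81 * 1.989e30 kg = 3.60009e+30 kg; R = 4.39 * 6.957e8 m = 3.054123e+09 m. v_esc = sqrt(2GM/R) = sqrt(2 * 6.674e-11 * 3.60009e+30 / 3.054123e+09) = 396662.8393

396662.8393 m/s


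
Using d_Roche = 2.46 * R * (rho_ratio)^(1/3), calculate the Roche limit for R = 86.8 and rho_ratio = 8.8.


d_Roche = 2.46 * 86.8 * 8.8^(1/3) = 440.8414

440.8414


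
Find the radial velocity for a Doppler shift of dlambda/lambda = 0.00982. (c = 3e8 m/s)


v = (dlambda/lambda) * c = 0.00982 * 3e8 = 2.946e+06

2.946e+06 m/s


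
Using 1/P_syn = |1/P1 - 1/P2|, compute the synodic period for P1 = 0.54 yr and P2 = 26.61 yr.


1/P_syn = |1/P1 - 1/P2| = |1/0.54 - 1/26.61| => P_syn = 0.5512

0.5512 years


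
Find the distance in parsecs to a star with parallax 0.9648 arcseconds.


d = 1/p = 1/0.9648 = 1.0365

1.0365 pc


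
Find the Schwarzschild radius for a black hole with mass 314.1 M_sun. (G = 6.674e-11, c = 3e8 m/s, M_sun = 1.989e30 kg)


M = 314.1 * 1.989e30 kg = 6.247449e+32 kg. rs = 2GM/c^2 = 2 * 6.674e-11 * 6.247449e+32 / (3e8)^2 = 926566.1028

926566.1028 m


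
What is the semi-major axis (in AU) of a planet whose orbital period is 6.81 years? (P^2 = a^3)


a = P^(2/3) = 6.81^(2/3) = 3.5928

3.5928 AU


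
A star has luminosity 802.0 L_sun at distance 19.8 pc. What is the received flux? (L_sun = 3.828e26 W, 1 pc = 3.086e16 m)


F = L / (4*pi*d^2) = 3.070e+29 / (4*pi*(6.110e+17)^2) = 6.544e-08

6.544e-08 W/m^2


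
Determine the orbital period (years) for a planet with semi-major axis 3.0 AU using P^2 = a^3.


P = a^(3/2) = 3.0^1.5 = 5.1962

5.1962 years


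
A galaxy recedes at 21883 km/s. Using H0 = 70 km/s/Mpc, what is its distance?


d = v / H0 = 21883 / 70 = 312.6143

312.6143 Mpc


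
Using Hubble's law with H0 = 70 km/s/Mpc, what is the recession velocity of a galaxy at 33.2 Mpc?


v = H0 * d = 70 * 33.2 = 2324.0

2324.0 km/s


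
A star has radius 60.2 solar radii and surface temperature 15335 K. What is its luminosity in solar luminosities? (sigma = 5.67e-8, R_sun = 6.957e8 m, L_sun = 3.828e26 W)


R = 60.2 * 6.957e8 m = 4.188114e+10 m. L = 4*pi*R^2*sigma*T^4 = 4*pi*(4.188114e+10)^2 * 5.67e-8 * 15335^4 = 6.911384162e+31 W. L/L_sun = 6.911384162e+31 / 3.828e26 = 180548.1756

180548.1756 L_sun


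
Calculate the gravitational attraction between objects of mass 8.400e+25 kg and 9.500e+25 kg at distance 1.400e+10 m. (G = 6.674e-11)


F = G*m1*m2/r^2 = 6.674e-11 * 8.400e+25 * 9.500e+25 / (1.400e+10)^2 = 6.674e-11 * 7.980e+51 / 1.960e+20 = 2.717e+21

2.717e+21 N


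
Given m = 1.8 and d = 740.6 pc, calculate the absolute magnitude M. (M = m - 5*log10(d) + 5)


M = m - 5*log10(d) + 5 = 1.8 - 5*log10(740.6) + 5 = -7.5479

-7.5479


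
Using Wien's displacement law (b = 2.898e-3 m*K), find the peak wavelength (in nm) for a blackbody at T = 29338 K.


lam_max = b / T = 2.898e-3 / 29338 = 9.878e-08 m = 98.7797 nm

98.7797 nm


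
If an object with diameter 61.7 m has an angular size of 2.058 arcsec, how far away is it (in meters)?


D = size / theta_rad, theta_rad = 2.058 * pi/(180*3600) = 9.977e-06, D = 6.184e+06

6.184e+06 m


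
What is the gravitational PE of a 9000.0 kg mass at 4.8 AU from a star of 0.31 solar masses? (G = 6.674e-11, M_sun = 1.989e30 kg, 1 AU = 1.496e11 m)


M = 0.31 * 1.989e30 kg = 6.1659e+29 kg; r = 4.8 AU * 1.496e11 m/AU = 7.1808e+11 m. U = -GM*m/r = -(6.674e-11 * 6.1659e+29 * 9000.0) / 7.1808e+11 = -5.158e+11

-5.158e+11 J


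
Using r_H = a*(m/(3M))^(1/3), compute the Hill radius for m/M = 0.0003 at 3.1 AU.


r_H = a * (m/3M)^(1/3) = 3.1 * (0.0003/3)^(1/3) = 0.1439

0.1439 AU


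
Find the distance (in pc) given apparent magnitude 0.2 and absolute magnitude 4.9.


d = 10^((m - M + 5)/5) = 10^((0.2 - 4.9 + 5)/5) = 1.1482

1.1482 pc


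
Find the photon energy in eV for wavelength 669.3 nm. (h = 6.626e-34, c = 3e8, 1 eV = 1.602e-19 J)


E = hc/lambda = 6.626e-34 * 3e8 / 6.693e-07 = 2.970e-19 J = 1.8539 eV

1.8539 eV


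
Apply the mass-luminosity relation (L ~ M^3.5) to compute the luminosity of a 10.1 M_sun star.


L/L_sun = (M/M_sun)^3.5 = 10.1^3.5 = 3274.3478

3274.3478 L_sun


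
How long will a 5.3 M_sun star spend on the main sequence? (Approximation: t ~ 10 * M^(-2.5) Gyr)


t = 10 * M^(-2.5) = 10 * 5.3^(-2.5) = 0.1546

0.1546 Gyr


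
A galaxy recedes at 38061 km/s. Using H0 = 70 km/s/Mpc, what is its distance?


d = v / H0 = 38061 / 70 = 543.7286

543.7286 Mpc


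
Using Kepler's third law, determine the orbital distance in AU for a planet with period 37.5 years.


a = P^(2/3) = 37.5^(2/3) = 11.2035

11.2035 AU


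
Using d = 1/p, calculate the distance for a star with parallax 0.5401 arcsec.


d = 1/p = 1/0.5401 = 1.8515

1.8515 pc


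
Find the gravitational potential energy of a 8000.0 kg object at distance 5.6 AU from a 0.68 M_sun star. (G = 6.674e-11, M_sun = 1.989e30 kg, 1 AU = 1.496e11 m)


M = 0.68 * 1.989e30 kg = 1.35252e+30 kg; r = 5.6 AU * 1.496e11 m/AU = 8.3776e+11 m. U = -GM*m/r = -(6.674e-11 * 1.35252e+30 * 8000.0) / 8.3776e+11 = -8.620e+11

-8.620e+11 J


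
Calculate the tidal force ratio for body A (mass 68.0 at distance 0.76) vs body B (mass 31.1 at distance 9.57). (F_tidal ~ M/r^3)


Ratio = (M1/r1^3) / (M2/r2^3) = (68.0/0.76^3) / (31.1/9.57^3) = 4365.5962

4365.5962


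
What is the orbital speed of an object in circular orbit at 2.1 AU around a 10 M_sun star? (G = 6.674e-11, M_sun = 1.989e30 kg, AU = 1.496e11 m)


v = sqrt(GM/r) = sqrt(6.674e-11 * 1.989e+31 / 3.142e+11) = 65003.2467

65003.2467 m/s


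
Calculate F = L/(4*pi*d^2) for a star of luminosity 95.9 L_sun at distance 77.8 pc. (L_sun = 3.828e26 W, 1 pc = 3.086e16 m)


F = L / (4*pi*d^2) = 3.671e+28 / (4*pi*(2.401e+18)^2) = 5.068e-10

5.068e-10 W/m^2


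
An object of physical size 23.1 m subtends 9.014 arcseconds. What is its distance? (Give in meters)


D = size / theta_rad, theta_rad = 9.014 * pi/(180*3600) = 4.370e-05, D = 528590.7504

528590.7504 m


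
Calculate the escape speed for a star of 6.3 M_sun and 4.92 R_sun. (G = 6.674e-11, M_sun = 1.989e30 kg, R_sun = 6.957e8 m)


M = 6.3 * 1.989e30 kg = 1.25307e+31 kg; R = 4.92 * 6.957e8 m = 3.422844e+09 m. v_esc = sqrt(2GM/R) = sqrt(2 * 6.674e-11 * 1.25307e+31 / 3.422844e+09) = 699040.2975

699040.2975 m/s


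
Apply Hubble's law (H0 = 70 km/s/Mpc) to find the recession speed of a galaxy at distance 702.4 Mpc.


v = H0 * d = 70 * 702.4 = 49168.0

49168.0 km/s


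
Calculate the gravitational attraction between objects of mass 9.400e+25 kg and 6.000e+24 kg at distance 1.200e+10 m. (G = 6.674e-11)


F = G*m1*m2/r^2 = 6.674e-11 * 9.400e+25 * 6.000e+24 / (1.200e+10)^2 = 6.674e-11 * 5.640e+50 / 1.440e+20 = 2.614e+20

2.614e+20 N


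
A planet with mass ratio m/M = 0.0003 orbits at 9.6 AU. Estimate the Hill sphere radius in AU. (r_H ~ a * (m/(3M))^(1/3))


r_H = a * (m/3M)^(1/3) = 9.6 * (0.0003/3)^(1/3) = 0.4456

0.4456 AU


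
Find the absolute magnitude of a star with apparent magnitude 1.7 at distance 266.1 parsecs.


M = m - 5*log10(d) + 5 = 1.7 - 5*log10(266.1) + 5 = -5.4252

-5.4252


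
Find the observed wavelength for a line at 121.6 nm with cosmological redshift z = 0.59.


lam_obs = lam_emit * (1 + z) = 121.6 * (1 + 0.59) = 193.344

193.344 nm


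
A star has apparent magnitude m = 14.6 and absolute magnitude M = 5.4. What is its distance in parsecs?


d = 10^((m - M + 5)/5) = 10^((14.6 - 5.4 + 5)/5) = 691.831

691.831 pc


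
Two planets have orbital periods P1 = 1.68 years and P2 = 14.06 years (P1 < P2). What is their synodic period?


1/P_syn = |1/P1 - 1/P2| = |1/1.68 - 1/14.06| => P_syn = 1.908

1.908 years


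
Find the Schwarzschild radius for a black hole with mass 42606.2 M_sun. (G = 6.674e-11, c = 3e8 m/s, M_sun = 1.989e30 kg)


M = 42606.2 * 1.989e30 kg = 8.47437318e+34 kg. rs = 2GM/c^2 = 2 * 6.674e-11 * 8.47437318e+34 / (3e8)^2 = 1.257e+08

1.257e+08 m


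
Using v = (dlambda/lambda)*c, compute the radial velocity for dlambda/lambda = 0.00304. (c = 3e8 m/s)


v = (dlambda/lambda) * c = 0.00304 * 3e8 = 912000.0

912000.0 m/s


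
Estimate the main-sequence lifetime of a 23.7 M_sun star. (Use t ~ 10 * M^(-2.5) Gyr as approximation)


t = 10 * M^(-2.5) = 10 * 23.7^(-2.5) = 0.0037

0.0037 Gyr


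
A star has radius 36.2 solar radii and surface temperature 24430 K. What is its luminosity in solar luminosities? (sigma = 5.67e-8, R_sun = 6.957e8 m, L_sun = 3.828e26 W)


R = 36.2 * 6.957e8 m = 2.518434e+10 m. L = 4*pi*R^2*sigma*T^4 = 4*pi*(2.518434e+10)^2 * 5.67e-8 * 24430^4 = 1.609711099e+32 W. L/L_sun = 1.609711099e+32 / 3.828e26 = 420509.6915

420509.6915 L_sun


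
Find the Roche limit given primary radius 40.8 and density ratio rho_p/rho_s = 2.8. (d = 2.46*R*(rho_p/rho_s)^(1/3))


d_Roche = 2.46 * 40.8 * 2.8^(1/3) = 141.4647

141.4647


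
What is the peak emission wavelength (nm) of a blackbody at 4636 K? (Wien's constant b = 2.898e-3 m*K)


lam_max = b / T = 2.898e-3 / 4636 = 6.251e-07 m = 625.1079 nm

625.1079 nm


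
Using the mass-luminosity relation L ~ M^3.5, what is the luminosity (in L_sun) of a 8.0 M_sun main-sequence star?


L/L_sun = (M/M_sun)^3.5 = 8.0^3.5 = 1448.1547

1448.1547 L_sun


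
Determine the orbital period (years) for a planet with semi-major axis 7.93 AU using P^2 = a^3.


P = a^(3/2) = 7.93^1.5 = 22.3311

22.3311 years


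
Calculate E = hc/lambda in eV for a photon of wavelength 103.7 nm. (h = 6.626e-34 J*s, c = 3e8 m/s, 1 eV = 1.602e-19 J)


E = hc/lambda = 6.626e-34 * 3e8 / 1.037e-07 = 1.917e-18 J = 11.9655 eV

11.9655 eV


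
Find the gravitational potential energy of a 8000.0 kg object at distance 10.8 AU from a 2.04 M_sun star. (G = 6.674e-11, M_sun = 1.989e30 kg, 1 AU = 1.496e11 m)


M = 2.04 * 1.989e30 kg = 4.05756e+30 kg; r = 10.8 AU * 1.496e11 m/AU = 1.61568e+12 m. U = -GM*m/r = -(6.674e-11 * 4.05756e+30 * 8000.0) / 1.61568e+12 = -1.341e+12

-1.341e+12 J


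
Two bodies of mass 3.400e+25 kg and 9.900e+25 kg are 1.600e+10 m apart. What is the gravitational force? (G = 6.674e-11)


F = G*m1*m2/r^2 = 6.674e-11 * 3.400e+25 * 9.900e+25 / (1.600e+10)^2 = 6.674e-11 * 3.366e+51 / 2.560e+20 = 8.775e+20

8.775e+20 N


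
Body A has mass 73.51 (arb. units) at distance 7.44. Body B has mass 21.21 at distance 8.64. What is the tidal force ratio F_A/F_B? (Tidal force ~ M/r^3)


Ratio = (M1/r1^3) / (M2/r2^3) = (73.51/7.44^3) / (21.21/8.64^3) = 5.4279

5.4279


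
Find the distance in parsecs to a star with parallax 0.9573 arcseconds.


d = 1/p = 1/0.9573 = 1.0446

1.0446 pc


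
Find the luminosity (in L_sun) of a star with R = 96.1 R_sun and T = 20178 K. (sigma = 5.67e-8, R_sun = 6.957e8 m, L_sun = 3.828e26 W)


R = 96.1 * 6.957e8 m = 6.685677e+10 m. L = 4*pi*R^2*sigma*T^4 = 4*pi*(6.685677e+10)^2 * 5.67e-8 * 20178^4 = 5.279541108e+32 W. L/L_sun = 5.279541108e+32 / 3.828e26 = 1.379e+06

1.379e+06 L_sun


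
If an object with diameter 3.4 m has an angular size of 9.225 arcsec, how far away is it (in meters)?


D = size / theta_rad, theta_rad = 9.225 * pi/(180*3600) = 4.472e-05, D = 76021.7172

76021.7172 m


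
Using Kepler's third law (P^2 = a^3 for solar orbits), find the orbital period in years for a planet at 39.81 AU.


P = a^(3/2) = 39.81^1.5 = 251.1819

251.1819 years


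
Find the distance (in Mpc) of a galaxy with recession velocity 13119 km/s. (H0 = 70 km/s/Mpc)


d = v / H0 = 13119 / 70 = 187.4143

187.4143 Mpc


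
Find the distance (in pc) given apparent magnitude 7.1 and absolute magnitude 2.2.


d = 10^((m - M + 5)/5) = 10^((7.1 - 2.2 + 5)/5) = 95.4993

95.4993 pc


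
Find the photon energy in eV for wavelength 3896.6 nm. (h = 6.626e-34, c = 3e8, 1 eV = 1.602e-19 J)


E = hc/lambda = 6.626e-34 * 3e8 / 3.897e-06 = 5.101e-20 J = 0.3184 eV

0.3184 eV


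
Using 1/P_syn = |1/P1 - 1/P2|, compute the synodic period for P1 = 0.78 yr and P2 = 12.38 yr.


1/P_syn = |1/P1 - 1/P2| = |1/0.78 - 1/12.38| => P_syn = 0.8324

0.8324 years


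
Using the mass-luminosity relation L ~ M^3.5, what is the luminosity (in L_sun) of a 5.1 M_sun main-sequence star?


L/L_sun = (M/M_sun)^3.5 = 5.1^3.5 = 299.5681

299.5681 L_sun


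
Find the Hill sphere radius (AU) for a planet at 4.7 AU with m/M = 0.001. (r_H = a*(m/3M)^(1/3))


r_H = a * (m/3M)^(1/3) = 4.7 * (0.001/3)^(1/3) = 0.3259

0.3259 AU


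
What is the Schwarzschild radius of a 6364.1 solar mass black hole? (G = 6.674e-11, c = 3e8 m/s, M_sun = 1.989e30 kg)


M = 6364.1 * 1.989e30 kg = 1.26581949e+34 kg. rs = 2GM/c^2 = 2 * 6.674e-11 * 1.26581949e+34 / (3e8)^2 = 1.877e+07

1.877e+07 m


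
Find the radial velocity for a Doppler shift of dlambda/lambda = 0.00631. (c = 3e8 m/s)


v = (dlambda/lambda) * c = 0.00631 * 3e8 = 1.893e+06

1.893e+06 m/s


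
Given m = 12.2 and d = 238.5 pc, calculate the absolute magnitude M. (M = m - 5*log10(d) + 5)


M = m - 5*log10(d) + 5 = 12.2 - 5*log10(238.5) + 5 = 5.3126

5.3126


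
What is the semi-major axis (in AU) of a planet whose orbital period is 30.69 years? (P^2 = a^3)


a = P^(2/3) = 30.69^(2/3) = 9.8024

9.8024 AU


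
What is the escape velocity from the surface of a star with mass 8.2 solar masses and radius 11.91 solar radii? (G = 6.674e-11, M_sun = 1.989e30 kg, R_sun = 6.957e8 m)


M = 8.2 * 1.989e30 kg = 1.63098e+31 kg; R = 11.91 * 6.957e8 m = 8.285787e+09 m. v_esc = sqrt(2GM/R) = sqrt(2 * 6.674e-11 * 1.63098e+31 / 8.285787e+09) = 512584.5766

512584.5766 m/s


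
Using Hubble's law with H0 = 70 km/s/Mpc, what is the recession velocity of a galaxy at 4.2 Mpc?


v = H0 * d = 70 * 4.2 = 294.0

294.0 km/s
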